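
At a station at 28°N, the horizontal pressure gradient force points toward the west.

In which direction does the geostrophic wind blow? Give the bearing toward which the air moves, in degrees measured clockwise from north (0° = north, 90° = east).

The pressure-gradient force points toward the west (bearing 270°).
Geostrophic balance: in the Northern Hemisphere the Coriolis force deflects motion to the right, so the geostrophic wind blows 90° to the right of the pressure-gradient force (low pressure on the left).
Rotating 270° by 90° clockwise gives 000° — the wind blows toward the north.

000°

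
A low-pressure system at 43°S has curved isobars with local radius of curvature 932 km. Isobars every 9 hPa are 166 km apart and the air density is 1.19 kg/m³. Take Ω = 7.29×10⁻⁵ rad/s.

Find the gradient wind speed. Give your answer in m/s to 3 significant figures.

33.6 m/s

Coriolis parameter at 43°S:
f = 2Ω sin φ = 2 × 7.29×10⁻⁵ × sin 43° = 9.94×10⁻⁵ s⁻¹
Pressure gradient: |∂P/∂n| = 900 Pa / 166000 m = 5.42×10⁻³ Pa/m
Geostrophic speed: V_g = |∂P/∂n|/(fρ) = 5.42×10⁻³/(9.94×10⁻⁵ × 1.19) = 45.8 m/s
Around a low, centrifugal force acts outward with Coriolis, so pressure-gradient force balances both:
(1/ρ)|∂P/∂n| = fV + V²/R  →  V² + fR·V − fR·V_g = 0
With fR = 9.94×10⁻⁵ × 932×10³ m = 92.7 m/s:
V = [−fR + √((fR)² + 4 fR V_g)]/2 = [−92.7 + √(92.7² + 4×92.7×45.8)]/2 = 33.6 m/s
Subgeostrophic (V < V_g = 45.8 m/s), as expected around a low.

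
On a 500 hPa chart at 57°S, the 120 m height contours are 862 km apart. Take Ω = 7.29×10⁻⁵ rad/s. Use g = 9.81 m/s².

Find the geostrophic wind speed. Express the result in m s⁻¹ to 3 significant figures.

Coriolis parameter at 57°S:
f = 2Ω sin φ = 2 × 7.29×10⁻⁵ × sin 57° = 1.22×10⁻⁴ s⁻¹
Height gradient: |∂Z/∂n| = 120 m / 862000 m = 1.39×10⁻⁴
On a pressure surface, geostrophic balance gives V_g = (g/f)|∂Z/∂n|:
V_g = 9.81 × 1.39×10⁻⁴ / 1.22×10⁻⁴ = 11.2 m/s

11.2 m s⁻¹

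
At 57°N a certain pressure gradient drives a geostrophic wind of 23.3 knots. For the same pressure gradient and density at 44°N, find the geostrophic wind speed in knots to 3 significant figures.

With the same pressure gradient and density, V_g ∝ 1/f ∝ 1/sin φ.
V₂ = V₁ · sin φ₁ / sin φ₂ = 23.3 × sin 57° / sin 44°
V₂ = 23.3 × 0.8387/0.6947 = 28.1 knots

28.1 knots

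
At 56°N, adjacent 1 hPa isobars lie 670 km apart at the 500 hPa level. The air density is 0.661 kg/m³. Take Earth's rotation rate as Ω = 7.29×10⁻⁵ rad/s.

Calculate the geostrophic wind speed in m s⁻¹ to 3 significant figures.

Coriolis parameter at 56°N:
f = 2Ω sin φ = 2 × 7.29×10⁻⁵ × sin 56° = 1.21×10⁻⁴ s⁻¹
Pressure gradient: |∂P/∂n| = 100 Pa / 670000 m = 1.49×10⁻⁴ Pa/m
Geostrophic balance (pressure-gradient force = Coriolis force):
V_g = (1/(fρ)) |∂P/∂n| = 1.49×10⁻⁴ / (1.21×10⁻⁴ × 0.661) = 1.87 m/s

1.87 m s⁻¹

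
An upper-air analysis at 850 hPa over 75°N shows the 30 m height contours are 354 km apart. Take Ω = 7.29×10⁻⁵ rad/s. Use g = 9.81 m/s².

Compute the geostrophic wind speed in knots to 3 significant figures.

Coriolis parameter at 75°N:
f = 2Ω sin φ = 2 × 7.29×10⁻⁵ × sin 75° = 1.41×10⁻⁴ s⁻¹
Height gradient: |∂Z/∂n| = 30 m / 354000 m = 8.47×10⁻⁵
On a pressure surface, geostrophic balance gives V_g = (g/f)|∂Z/∂n|:
V_g = 9.81 × 8.47×10⁻⁵ / 1.41×10⁻⁴ = 5.90 m/s
Converting: 5.90 m/s × 1.944 = 11.5 knots

11.5 knots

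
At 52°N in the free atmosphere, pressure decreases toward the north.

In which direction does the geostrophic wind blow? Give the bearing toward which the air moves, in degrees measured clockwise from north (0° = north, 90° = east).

The pressure-gradient force points toward the north (bearing 000°).
Geostrophic balance: in the Northern Hemisphere the Coriolis force deflects motion to the right, so the geostrophic wind blows 90° to the right of the pressure-gradient force (low pressure on the left).
Rotating 000° by 90° clockwise gives 090° — the wind blows toward the east.

090°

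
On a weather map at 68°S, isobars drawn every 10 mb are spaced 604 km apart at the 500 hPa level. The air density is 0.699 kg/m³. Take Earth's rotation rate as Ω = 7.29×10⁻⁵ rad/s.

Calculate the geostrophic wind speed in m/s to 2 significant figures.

18 m/s

Coriolis parameter at 68°S:
f = 2Ω sin φ = 2 × 7.29×10⁻⁵ × sin 68° = 1.35×10⁻⁴ s⁻¹
Pressure gradient: |∂P/∂n| = 1000 Pa / 604000 m = 1.66×10⁻³ Pa/m
Geostrophic balance (pressure-gradient force = Coriolis force):
V_g = (1/(fρ)) |∂P/∂n| = 1.66×10⁻³ / (1.35×10⁻⁴ × 0.699) = 17.5 m/s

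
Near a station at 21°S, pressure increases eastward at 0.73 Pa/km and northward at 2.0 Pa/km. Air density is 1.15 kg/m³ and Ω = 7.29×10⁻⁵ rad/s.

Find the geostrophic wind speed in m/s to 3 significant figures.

35.4 m/s

Coriolis parameter at 21°S:
f = 2Ω sin φ = 2 × 7.29×10⁻⁵ × sin 21° = 5.23×10⁻⁵ s⁻¹
In the Southern Hemisphere f is negative: f = −5.23×10⁻⁵ s⁻¹.
Component geostrophic relations (x east, y north):
u_g = −(1/(fρ)) ∂P/∂y,  v_g = (1/(fρ)) ∂P/∂x
u_g = −(2.0×10⁻³)/(−5.23×10⁻⁵ × 1.15) = 33.3 m/s;  v_g = (0.73×10⁻³)/(−5.23×10⁻⁵ × 1.15) = −12.1 m/s
|V_g| = √(u_g² + v_g²) = 35.4 m/s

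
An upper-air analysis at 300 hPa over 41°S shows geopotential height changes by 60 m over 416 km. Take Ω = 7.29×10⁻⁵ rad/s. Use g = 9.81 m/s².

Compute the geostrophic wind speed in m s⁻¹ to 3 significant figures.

Coriolis parameter at 41°S:
f = 2Ω sin φ = 2 × 7.29×10⁻⁵ × sin 41° = 9.57×10⁻⁵ s⁻¹
Height gradient: |∂Z/∂n| = 60 m / 416000 m = 1.44×10⁻⁴
On a pressure surface, geostrophic balance gives V_g = (g/f)|∂Z/∂n|:
V_g = 9.81 × 1.44×10⁻⁴ / 9.57×10⁻⁵ = 14.8 m/s

14.8 m s⁻¹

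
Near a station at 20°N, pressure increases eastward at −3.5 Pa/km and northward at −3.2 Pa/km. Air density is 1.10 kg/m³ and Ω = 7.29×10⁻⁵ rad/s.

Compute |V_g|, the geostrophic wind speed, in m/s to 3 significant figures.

Coriolis parameter at 20°N:
f = 2Ω sin φ = 2 × 7.29×10⁻⁵ × sin 20° = 4.99×10⁻⁵ s⁻¹
Component geostrophic relations (x east, y north):
u_g = −(1/(fρ)) ∂P/∂y,  v_g = (1/(fρ)) ∂P/∂x
u_g = −(−3.2×10⁻³)/(4.99×10⁻⁵ × 1.10) = 58.3 m/s;  v_g = (−3.5×10⁻³)/(4.99×10⁻⁵ × 1.10) = −63.8 m/s
|V_g| = √(u_g² + v_g²) = 86.5 m/s

86.5 m/s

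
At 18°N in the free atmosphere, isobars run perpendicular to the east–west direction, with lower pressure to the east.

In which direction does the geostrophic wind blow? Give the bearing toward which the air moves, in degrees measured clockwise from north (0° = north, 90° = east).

180°

The pressure-gradient force points toward the east (bearing 090°).
Geostrophic balance: in the Northern Hemisphere the Coriolis force deflects motion to the right, so the geostrophic wind blows 90° to the right of the pressure-gradient force (low pressure on the left).
Rotating 090° by 90° clockwise gives 180° — the wind blows toward the south.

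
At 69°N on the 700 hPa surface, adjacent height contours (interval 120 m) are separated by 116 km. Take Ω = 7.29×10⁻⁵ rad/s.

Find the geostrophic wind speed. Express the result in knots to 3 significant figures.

145 knots

Coriolis parameter at 69°N:
f = 2Ω sin φ = 2 × 7.29×10⁻⁵ × sin 69° = 1.36×10⁻⁴ s⁻¹
Height gradient: |∂Z/∂n| = 120 m / 116000 m = 1.03×10⁻³
On a pressure surface, geostrophic balance gives V_g = (g/f)|∂Z/∂n|:
V_g = 9.81 × 1.03×10⁻³ / 1.36×10⁻⁴ = 74.6 m/s
Converting: 74.6 m/s × 1.944 = 145 knots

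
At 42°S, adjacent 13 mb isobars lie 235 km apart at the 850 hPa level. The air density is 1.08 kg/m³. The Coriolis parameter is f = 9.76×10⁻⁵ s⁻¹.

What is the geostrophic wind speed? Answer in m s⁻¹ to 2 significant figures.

52 m s⁻¹

Pressure gradient: |∂P/∂n| = 1300 Pa / 235000 m = 5.53×10⁻³ Pa/m
Geostrophic balance (pressure-gradient force = Coriolis force):
V_g = (1/(fρ)) |∂P/∂n| = 5.53×10⁻³ / (9.76×10⁻⁵ × 1.08) = 52.5 m/s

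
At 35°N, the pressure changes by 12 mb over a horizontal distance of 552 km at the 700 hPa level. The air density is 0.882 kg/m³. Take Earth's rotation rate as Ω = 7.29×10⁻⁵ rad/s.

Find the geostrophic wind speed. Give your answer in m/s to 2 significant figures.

Coriolis parameter at 35°N:
f = 2Ω sin φ = 2 × 7.29×10⁻⁵ × sin 35° = 8.36×10⁻⁵ s⁻¹
Pressure gradient: |∂P/∂n| = 1200 Pa / 552000 m = 2.17×10⁻³ Pa/m
Geostrophic balance (pressure-gradient force = Coriolis force):
V_g = (1/(fρ)) |∂P/∂n| = 2.17×10⁻³ / (8.36×10⁻⁵ × 0.882) = 29.5 m/s

29 m/s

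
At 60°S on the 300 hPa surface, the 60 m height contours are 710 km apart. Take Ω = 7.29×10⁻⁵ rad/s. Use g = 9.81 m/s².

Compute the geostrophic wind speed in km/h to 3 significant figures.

23.6 km/h

Coriolis parameter at 60°S:
f = 2Ω sin φ = 2 × 7.29×10⁻⁵ × sin 60° = 1.26×10⁻⁴ s⁻¹
Height gradient: |∂Z/∂n| = 60 m / 710000 m = 8.45×10⁻⁵
On a pressure surface, geostrophic balance gives V_g = (g/f)|∂Z/∂n|:
V_g = 9.81 × 8.45×10⁻⁵ / 1.26×10⁻⁴ = 6.57 m/s
Converting: 6.57 m/s × 3.6 = 23.6 km/h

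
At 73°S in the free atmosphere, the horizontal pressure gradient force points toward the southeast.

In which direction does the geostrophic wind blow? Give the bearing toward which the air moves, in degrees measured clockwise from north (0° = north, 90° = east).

045°

The pressure-gradient force points toward the southeast (bearing 135°).
Geostrophic balance: in the Southern Hemisphere the Coriolis force deflects motion to the left, so the geostrophic wind blows 90° to the left of the pressure-gradient force (low pressure on the right).
Rotating 135° by 90° counterclockwise gives 045° — the wind blows toward the northeast.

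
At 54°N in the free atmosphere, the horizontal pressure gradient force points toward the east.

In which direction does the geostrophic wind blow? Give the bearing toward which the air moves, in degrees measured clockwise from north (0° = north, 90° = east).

180°

The pressure-gradient force points toward the east (bearing 090°).
Geostrophic balance: in the Northern Hemisphere the Coriolis force deflects motion to the right, so the geostrophic wind blows 90° to the right of the pressure-gradient force (low pressure on the left).
Rotating 090° by 90° clockwise gives 180° — the wind blows toward the south.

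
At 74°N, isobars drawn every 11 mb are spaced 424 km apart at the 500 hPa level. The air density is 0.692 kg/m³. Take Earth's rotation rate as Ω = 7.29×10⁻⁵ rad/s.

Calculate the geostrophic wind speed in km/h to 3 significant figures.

96.3 km/h

Coriolis parameter at 74°N:
f = 2Ω sin φ = 2 × 7.29×10⁻⁵ × sin 74° = 1.40×10⁻⁴ s⁻¹
Pressure gradient: |∂P/∂n| = 1100 Pa / 424000 m = 2.59×10⁻³ Pa/m
Geostrophic balance (pressure-gradient force = Coriolis force):
V_g = (1/(fρ)) |∂P/∂n| = 2.59×10⁻³ / (1.40×10⁻⁴ × 0.692) = 26.7 m/s
Converting: 26.7 m/s × 3.6 = 96.3 km/h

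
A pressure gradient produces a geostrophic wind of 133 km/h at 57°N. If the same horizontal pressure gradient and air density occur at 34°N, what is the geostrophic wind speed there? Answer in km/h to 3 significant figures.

199 km/h

With the same pressure gradient and density, V_g ∝ 1/f ∝ 1/sin φ.
V₂ = V₁ · sin φ₁ / sin φ₂ = 133 × sin 57° / sin 34°
V₂ = 133 × 0.8387/0.5592 = 199 km/h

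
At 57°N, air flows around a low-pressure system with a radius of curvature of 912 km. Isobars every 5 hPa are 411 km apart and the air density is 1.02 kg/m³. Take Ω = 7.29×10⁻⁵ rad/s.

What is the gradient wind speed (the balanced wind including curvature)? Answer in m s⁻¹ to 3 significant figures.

Coriolis parameter at 57°N:
f = 2Ω sin φ = 2 × 7.29×10⁻⁵ × sin 57° = 1.22×10⁻⁴ s⁻¹
Pressure gradient: |∂P/∂n| = 500 Pa / 411000 m = 1.22×10⁻³ Pa/m
Geostrophic speed: V_g = |∂P/∂n|/(fρ) = 1.22×10⁻³/(1.22×10⁻⁴ × 1.02) = 9.75 m/s
Around a low, centrifugal force acts outward with Coriolis, so pressure-gradient force balances both:
(1/ρ)|∂P/∂n| = fV + V²/R  →  V² + fR·V − fR·V_g = 0
With fR = 1.22×10⁻⁴ × 912×10³ m = 112 m/s:
V = [−fR + √((fR)² + 4 fR V_g)]/2 = [−112 + √(112² + 4×112×9.75)]/2 = 9.02 m/s
Subgeostrophic (V < V_g = 9.75 m/s), as expected around a low.

9.02 m s⁻¹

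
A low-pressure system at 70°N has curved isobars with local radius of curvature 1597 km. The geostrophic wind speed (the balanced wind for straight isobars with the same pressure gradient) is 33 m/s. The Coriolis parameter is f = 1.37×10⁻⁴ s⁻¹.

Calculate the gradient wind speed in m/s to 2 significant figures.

Around a low, centrifugal force acts outward with Coriolis, so pressure-gradient force balances both:
(1/ρ)|∂P/∂n| = fV + V²/R  →  V² + fR·V − fR·V_g = 0
With fR = 1.37×10⁻⁴ × 1597×10³ m = 219 m/s:
V = [−fR + √((fR)² + 4 fR V_g)]/2 = [−219 + √(219² + 4×219×33)]/2 = 29.1 m/s
Subgeostrophic (V < V_g = 33 m/s), as expected around a low.

29 m/s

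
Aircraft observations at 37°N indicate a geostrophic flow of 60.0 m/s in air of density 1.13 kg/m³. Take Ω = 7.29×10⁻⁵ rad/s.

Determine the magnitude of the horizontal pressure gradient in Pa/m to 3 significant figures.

5.95×10⁻³ Pa/m

Coriolis parameter at 37°N:
f = 2Ω sin φ = 2 × 7.29×10⁻⁵ × sin 37° = 8.77×10⁻⁵ s⁻¹
Geostrophic balance rearranged: |∂P/∂n| = f ρ V_g
|∂P/∂n| = 8.77×10⁻⁵ × 1.13 × 60.0 = 5.95×10⁻³ Pa/m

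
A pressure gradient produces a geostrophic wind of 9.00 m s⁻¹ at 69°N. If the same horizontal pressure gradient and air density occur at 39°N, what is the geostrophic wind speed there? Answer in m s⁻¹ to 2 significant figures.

13 m s⁻¹

With the same pressure gradient and density, V_g ∝ 1/f ∝ 1/sin φ.
V₂ = V₁ · sin φ₁ / sin φ₂ = 9.00 × sin 69° / sin 39°
V₂ = 9.00 × 0.9336/0.6293 = 13 m s⁻¹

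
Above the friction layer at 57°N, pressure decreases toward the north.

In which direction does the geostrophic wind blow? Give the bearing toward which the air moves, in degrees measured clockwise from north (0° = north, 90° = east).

090°

The pressure-gradient force points toward the north (bearing 000°).
Geostrophic balance: in the Northern Hemisphere the Coriolis force deflects motion to the right, so the geostrophic wind blows 90° to the right of the pressure-gradient force (low pressure on the left).
Rotating 000° by 90° clockwise gives 090° — the wind blows toward the east.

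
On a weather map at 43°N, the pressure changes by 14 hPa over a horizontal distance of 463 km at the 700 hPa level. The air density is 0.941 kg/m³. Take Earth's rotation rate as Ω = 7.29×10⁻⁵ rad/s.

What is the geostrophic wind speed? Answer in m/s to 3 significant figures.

32.3 m/s

Coriolis parameter at 43°N:
f = 2Ω sin φ = 2 × 7.29×10⁻⁵ × sin 43° = 9.94×10⁻⁵ s⁻¹
Pressure gradient: |∂P/∂n| = 1400 Pa / 463000 m = 3.02×10⁻³ Pa/m
Geostrophic balance (pressure-gradient force = Coriolis force):
V_g = (1/(fρ)) |∂P/∂n| = 3.02×10⁻³ / (9.94×10⁻⁵ × 0.941) = 32.3 m/s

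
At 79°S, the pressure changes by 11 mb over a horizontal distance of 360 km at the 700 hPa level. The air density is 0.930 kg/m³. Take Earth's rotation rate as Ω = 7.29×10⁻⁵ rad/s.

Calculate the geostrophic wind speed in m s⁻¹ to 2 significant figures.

Coriolis parameter at 79°S:
f = 2Ω sin φ = 2 × 7.29×10⁻⁵ × sin 79° = 1.43×10⁻⁴ s⁻¹
Pressure gradient: |∂P/∂n| = 1100 Pa / 360000 m = 3.06×10⁻³ Pa/m
Geostrophic balance (pressure-gradient force = Coriolis force):
V_g = (1/(fρ)) |∂P/∂n| = 3.06×10⁻³ / (1.43×10⁻⁴ × 0.930) = 23.0 m/s

23 m s⁻¹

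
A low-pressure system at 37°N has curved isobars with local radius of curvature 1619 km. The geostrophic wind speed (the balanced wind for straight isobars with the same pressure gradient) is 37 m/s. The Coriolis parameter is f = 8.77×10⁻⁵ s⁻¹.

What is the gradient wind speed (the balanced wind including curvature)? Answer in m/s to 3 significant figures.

30.5 m/s

Around a low, centrifugal force acts outward with Coriolis, so pressure-gradient force balances both:
(1/ρ)|∂P/∂n| = fV + V²/R  →  V² + fR·V − fR·V_g = 0
With fR = 8.77×10⁻⁵ × 1619×10³ m = 142 m/s:
V = [−fR + √((fR)² + 4 fR V_g)]/2 = [−142 + √(142² + 4×142×37)]/2 = 30.5 m/s
Subgeostrophic (V < V_g = 37 m/s), as expected around a low.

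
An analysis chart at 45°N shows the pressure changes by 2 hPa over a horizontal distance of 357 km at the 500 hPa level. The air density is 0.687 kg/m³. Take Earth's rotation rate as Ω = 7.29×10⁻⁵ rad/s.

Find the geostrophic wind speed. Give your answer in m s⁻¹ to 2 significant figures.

Coriolis parameter at 45°N:
f = 2Ω sin φ = 2 × 7.29×10⁻⁵ × sin 45° = 1.03×10⁻⁴ s⁻¹
Pressure gradient: |∂P/∂n| = 200 Pa / 357000 m = 5.60×10⁻⁴ Pa/m
Geostrophic balance (pressure-gradient force = Coriolis force):
V_g = (1/(fρ)) |∂P/∂n| = 5.60×10⁻⁴ / (1.03×10⁻⁴ × 0.687) = 7.91 m/s

7.9 m s⁻¹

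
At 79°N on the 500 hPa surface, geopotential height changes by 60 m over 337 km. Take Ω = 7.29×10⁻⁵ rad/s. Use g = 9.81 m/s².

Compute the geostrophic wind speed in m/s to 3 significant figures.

Coriolis parameter at 79°N:
f = 2Ω sin φ = 2 × 7.29×10⁻⁵ × sin 79° = 1.43×10⁻⁴ s⁻¹
Height gradient: |∂Z/∂n| = 60 m / 337000 m = 1.78×10⁻⁴
On a pressure surface, geostrophic balance gives V_g = (g/f)|∂Z/∂n|:
V_g = 9.81 × 1.78×10⁻⁴ / 1.43×10⁻⁴ = 12.2 m/s

12.2 m/s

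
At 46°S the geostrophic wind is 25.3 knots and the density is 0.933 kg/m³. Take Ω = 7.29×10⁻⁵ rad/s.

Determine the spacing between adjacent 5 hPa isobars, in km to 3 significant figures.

Coriolis parameter at 46°S:
f = 2Ω sin φ = 2 × 7.29×10⁻⁵ × sin 46° = 1.05×10⁻⁴ s⁻¹
Wind speed in SI: 25.3 knots = 13.0 m/s
Geostrophic balance rearranged: |∂P/∂n| = f ρ V_g
|∂P/∂n| = 1.05×10⁻⁴ × 0.933 × 13.0 = 1.27×10⁻³ Pa/m
Isobar spacing: Δn = ΔP/|∂P/∂n| = 500 Pa / 1.27×10⁻³ Pa/m = 392589 m ≈ 393 km

393 km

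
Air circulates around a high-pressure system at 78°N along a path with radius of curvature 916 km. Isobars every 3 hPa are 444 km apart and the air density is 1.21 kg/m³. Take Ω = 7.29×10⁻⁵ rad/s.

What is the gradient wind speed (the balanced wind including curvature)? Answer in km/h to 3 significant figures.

Coriolis parameter at 78°N:
f = 2Ω sin φ = 2 × 7.29×10⁻⁵ × sin 78° = 1.43×10⁻⁴ s⁻¹
Pressure gradient: |∂P/∂n| = 300 Pa / 444000 m = 6.76×10⁻⁴ Pa/m
Geostrophic speed: V_g = |∂P/∂n|/(fρ) = 6.76×10⁻⁴/(1.43×10⁻⁴ × 1.21) = 3.92 m/s
Around a high, pressure-gradient force acts outward with centrifugal, so Coriolis balances both:
fV = (1/ρ)|∂P/∂n| + V²/R  →  V² − fR·V + fR·V_g = 0
With fR = 1.43×10⁻⁴ × 916×10³ m = 131 m/s:
V = [fR − √((fR)² − 4 fR V_g)]/2 = [131 − √(131² − 4×131×3.92)]/2 = 4.04 m/s
Supergeostrophic (V > V_g = 3.92 m/s), as expected around a high.
Converting: 4.04 m/s × 3.6 = 14.5 km/h

14.5 km/h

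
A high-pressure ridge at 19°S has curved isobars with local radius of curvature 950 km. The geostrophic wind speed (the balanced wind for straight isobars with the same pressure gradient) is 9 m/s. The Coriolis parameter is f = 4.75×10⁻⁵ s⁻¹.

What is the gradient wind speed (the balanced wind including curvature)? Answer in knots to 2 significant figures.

Around a high, pressure-gradient force acts outward with centrifugal, so Coriolis balances both:
fV = (1/ρ)|∂P/∂n| + V²/R  →  V² − fR·V + fR·V_g = 0
With fR = 4.75×10⁻⁵ × 950×10³ m = 45.1 m/s:
V = [fR − √((fR)² − 4 fR V_g)]/2 = [45.1 − √(45.1² − 4×45.1×9)]/2 = 12.4 m/s
Supergeostrophic (V > V_g = 9 m/s), as expected around a high.
Converting: 12.4 m/s × 1.944 = 24 knots

24 knots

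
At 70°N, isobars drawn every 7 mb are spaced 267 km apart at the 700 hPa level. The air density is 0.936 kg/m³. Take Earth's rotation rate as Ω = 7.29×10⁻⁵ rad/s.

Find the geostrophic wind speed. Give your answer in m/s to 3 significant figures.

Coriolis parameter at 70°N:
f = 2Ω sin φ = 2 × 7.29×10⁻⁵ × sin 70° = 1.37×10⁻⁴ s⁻¹
Pressure gradient: |∂P/∂n| = 700 Pa / 267000 m = 2.62×10⁻³ Pa/m
Geostrophic balance (pressure-gradient force = Coriolis force):
V_g = (1/(fρ)) |∂P/∂n| = 2.62×10⁻³ / (1.37×10⁻⁴ × 0.936) = 20.4 m/s

20.4 m/s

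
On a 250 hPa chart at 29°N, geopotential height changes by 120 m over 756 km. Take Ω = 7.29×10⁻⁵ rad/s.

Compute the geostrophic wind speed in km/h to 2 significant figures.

79 km/h

Coriolis parameter at 29°N:
f = 2Ω sin φ = 2 × 7.29×10⁻⁵ × sin 29° = 7.07×10⁻⁵ s⁻¹
Height gradient: |∂Z/∂n| = 120 m / 756000 m = 1.59×10⁻⁴
On a pressure surface, geostrophic balance gives V_g = (g/f)|∂Z/∂n|:
V_g = 9.81 × 1.59×10⁻⁴ / 7.07×10⁻⁵ = 22.0 m/s
Converting: 22.0 m/s × 3.6 = 79 km/h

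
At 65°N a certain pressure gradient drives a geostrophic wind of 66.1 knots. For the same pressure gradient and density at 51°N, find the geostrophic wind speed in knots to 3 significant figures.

With the same pressure gradient and density, V_g ∝ 1/f ∝ 1/sin φ.
V₂ = V₁ · sin φ₁ / sin φ₂ = 66.1 × sin 65° / sin 51°
V₂ = 66.1 × 0.9063/0.7771 = 77.1 knots

77.1 knots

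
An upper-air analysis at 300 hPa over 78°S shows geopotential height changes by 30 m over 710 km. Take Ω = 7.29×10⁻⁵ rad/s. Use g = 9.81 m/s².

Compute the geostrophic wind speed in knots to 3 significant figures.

Coriolis parameter at 78°S:
f = 2Ω sin φ = 2 × 7.29×10⁻⁵ × sin 78° = 1.43×10⁻⁴ s⁻¹
Height gradient: |∂Z/∂n| = 30 m / 710000 m = 4.23×10⁻⁵
On a pressure surface, geostrophic balance gives V_g = (g/f)|∂Z/∂n|:
V_g = 9.81 × 4.23×10⁻⁵ / 1.43×10⁻⁴ = 2.91 m/s
Converting: 2.91 m/s × 1.944 = 5.65 knots

5.65 knots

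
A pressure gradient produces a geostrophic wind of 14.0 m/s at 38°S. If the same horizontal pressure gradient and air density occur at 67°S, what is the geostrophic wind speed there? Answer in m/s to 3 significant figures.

With the same pressure gradient and density, V_g ∝ 1/f ∝ 1/sin φ.
V₂ = V₁ · sin φ₁ / sin φ₂ = 14.0 × sin 38° / sin 67°
V₂ = 14.0 × 0.6157/0.9205 = 9.36 m/s

9.36 m/s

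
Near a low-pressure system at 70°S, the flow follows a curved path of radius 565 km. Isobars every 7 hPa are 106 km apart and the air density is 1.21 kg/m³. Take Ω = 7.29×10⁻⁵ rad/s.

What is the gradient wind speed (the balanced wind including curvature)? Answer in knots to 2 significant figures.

Coriolis parameter at 70°S:
f = 2Ω sin φ = 2 × 7.29×10⁻⁵ × sin 70° = 1.37×10⁻⁴ s⁻¹
Pressure gradient: |∂P/∂n| = 700 Pa / 106000 m = 6.60×10⁻³ Pa/m
Geostrophic speed: V_g = |∂P/∂n|/(fρ) = 6.60×10⁻³/(1.37×10⁻⁴ × 1.21) = 39.8 m/s
Around a low, centrifugal force acts outward with Coriolis, so pressure-gradient force balances both:
(1/ρ)|∂P/∂n| = fV + V²/R  →  V² + fR·V − fR·V_g = 0
With fR = 1.37×10⁻⁴ × 565×10³ m = 77.4 m/s:
V = [−fR + √((fR)² + 4 fR V_g)]/2 = [−77.4 + √(77.4² + 4×77.4×39.8)]/2 = 29 m/s
Subgeostrophic (V < V_g = 39.8 m/s), as expected around a low.
Converting: 29 m/s × 1.944 = 56 knots

56 knots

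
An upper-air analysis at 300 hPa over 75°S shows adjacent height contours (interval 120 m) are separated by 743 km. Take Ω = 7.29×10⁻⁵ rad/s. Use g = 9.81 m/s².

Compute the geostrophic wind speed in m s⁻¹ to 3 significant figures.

11.3 m s⁻¹

Coriolis parameter at 75°S:
f = 2Ω sin φ = 2 × 7.29×10⁻⁵ × sin 75° = 1.41×10⁻⁴ s⁻¹
Height gradient: |∂Z/∂n| = 120 m / 743000 m = 1.62×10⁻⁴
On a pressure surface, geostrophic balance gives V_g = (g/f)|∂Z/∂n|:
V_g = 9.81 × 1.62×10⁻⁴ / 1.41×10⁻⁴ = 11.3 m/s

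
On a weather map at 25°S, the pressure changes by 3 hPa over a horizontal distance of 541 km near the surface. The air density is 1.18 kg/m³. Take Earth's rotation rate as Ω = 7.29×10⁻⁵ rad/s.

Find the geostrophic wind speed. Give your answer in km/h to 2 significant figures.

Coriolis parameter at 25°S:
f = 2Ω sin φ = 2 × 7.29×10⁻⁵ × sin 25° = 6.16×10⁻⁵ s⁻¹
Pressure gradient: |∂P/∂n| = 300 Pa / 541000 m = 5.55×10⁻⁴ Pa/m
Geostrophic balance (pressure-gradient force = Coriolis force):
V_g = (1/(fρ)) |∂P/∂n| = 5.55×10⁻⁴ / (6.16×10⁻⁵ × 1.18) = 7.63 m/s
Converting: 7.63 m/s × 3.6 = 27 km/h

27 km/h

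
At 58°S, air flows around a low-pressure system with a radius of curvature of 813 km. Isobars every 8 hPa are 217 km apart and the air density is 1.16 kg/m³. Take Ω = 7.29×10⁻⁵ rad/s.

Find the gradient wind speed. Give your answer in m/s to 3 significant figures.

21.2 m/s

Coriolis parameter at 58°S:
f = 2Ω sin φ = 2 × 7.29×10⁻⁵ × sin 58° = 1.24×10⁻⁴ s⁻¹
Pressure gradient: |∂P/∂n| = 800 Pa / 217000 m = 3.69×10⁻³ Pa/m
Geostrophic speed: V_g = |∂P/∂n|/(fρ) = 3.69×10⁻³/(1.24×10⁻⁴ × 1.16) = 25.7 m/s
Around a low, centrifugal force acts outward with Coriolis, so pressure-gradient force balances both:
(1/ρ)|∂P/∂n| = fV + V²/R  →  V² + fR·V − fR·V_g = 0
With fR = 1.24×10⁻⁴ × 813×10³ m = 101 m/s:
V = [−fR + √((fR)² + 4 fR V_g)]/2 = [−101 + √(101² + 4×101×25.7)]/2 = 21.2 m/s
Subgeostrophic (V < V_g = 25.7 m/s), as expected around a low.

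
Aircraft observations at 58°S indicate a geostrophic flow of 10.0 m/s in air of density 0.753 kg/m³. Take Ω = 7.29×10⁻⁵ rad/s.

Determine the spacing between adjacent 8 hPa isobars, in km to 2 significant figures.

Coriolis parameter at 58°S:
f = 2Ω sin φ = 2 × 7.29×10⁻⁵ × sin 58° = 1.24×10⁻⁴ s⁻¹
Geostrophic balance rearranged: |∂P/∂n| = f ρ V_g
|∂P/∂n| = 1.24×10⁻⁴ × 0.753 × 10.0 = 9.31×10⁻⁴ Pa/m
Isobar spacing: Δn = ΔP/|∂P/∂n| = 800 Pa / 9.31×10⁻⁴ Pa/m = 859245 m ≈ 860 km

860 km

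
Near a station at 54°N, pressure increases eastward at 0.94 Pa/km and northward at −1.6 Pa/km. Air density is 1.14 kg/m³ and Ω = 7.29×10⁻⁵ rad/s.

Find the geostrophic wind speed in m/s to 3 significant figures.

Coriolis parameter at 54°N:
f = 2Ω sin φ = 2 × 7.29×10⁻⁵ × sin 54° = 1.18×10⁻⁴ s⁻¹
Component geostrophic relations (x east, y north):
u_g = −(1/(fρ)) ∂P/∂y,  v_g = (1/(fρ)) ∂P/∂x
u_g = −(−1.6×10⁻³)/(1.18×10⁻⁴ × 1.14) = 11.9 m/s;  v_g = (0.94×10⁻³)/(1.18×10⁻⁴ × 1.14) = 6.99 m/s
|V_g| = √(u_g² + v_g²) = 13.8 m/s

13.8 m/s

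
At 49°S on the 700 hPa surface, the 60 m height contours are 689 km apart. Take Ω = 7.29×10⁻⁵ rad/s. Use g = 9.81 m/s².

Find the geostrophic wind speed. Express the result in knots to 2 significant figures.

15 knots

Coriolis parameter at 49°S:
f = 2Ω sin φ = 2 × 7.29×10⁻⁵ × sin 49° = 1.10×10⁻⁴ s⁻¹
Height gradient: |∂Z/∂n| = 60 m / 689000 m = 8.71×10⁻⁵
On a pressure surface, geostrophic balance gives V_g = (g/f)|∂Z/∂n|:
V_g = 9.81 × 8.71×10⁻⁵ / 1.10×10⁻⁴ = 7.76 m/s
Converting: 7.76 m/s × 1.944 = 15 knots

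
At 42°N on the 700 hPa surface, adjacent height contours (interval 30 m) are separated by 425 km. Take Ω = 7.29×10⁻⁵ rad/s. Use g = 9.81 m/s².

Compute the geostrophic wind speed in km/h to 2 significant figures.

Coriolis parameter at 42°N:
f = 2Ω sin φ = 2 × 7.29×10⁻⁵ × sin 42° = 9.76×10⁻⁵ s⁻¹
Height gradient: |∂Z/∂n| = 30 m / 425000 m = 7.06×10⁻⁵
On a pressure surface, geostrophic balance gives V_g = (g/f)|∂Z/∂n|:
V_g = 9.81 × 7.06×10⁻⁵ / 9.76×10⁻⁵ = 7.10 m/s
Converting: 7.10 m/s × 3.6 = 26 km/h

26 km/h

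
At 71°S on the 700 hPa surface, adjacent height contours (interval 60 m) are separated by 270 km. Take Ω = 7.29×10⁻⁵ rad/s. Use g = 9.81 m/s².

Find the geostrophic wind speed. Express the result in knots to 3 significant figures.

30.7 knots

Coriolis parameter at 71°S:
f = 2Ω sin φ = 2 × 7.29×10⁻⁵ × sin 71° = 1.38×10⁻⁴ s⁻¹
Height gradient: |∂Z/∂n| = 60 m / 270000 m = 2.22×10⁻⁴
On a pressure surface, geostrophic balance gives V_g = (g/f)|∂Z/∂n|:
V_g = 9.81 × 2.22×10⁻⁴ / 1.38×10⁻⁴ = 15.8 m/s
Converting: 15.8 m/s × 1.944 = 30.7 knots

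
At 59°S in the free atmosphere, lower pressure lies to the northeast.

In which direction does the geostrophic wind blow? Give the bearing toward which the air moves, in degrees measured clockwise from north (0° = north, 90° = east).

The pressure-gradient force points toward the northeast (bearing 045°).
Geostrophic balance: in the Southern Hemisphere the Coriolis force deflects motion to the left, so the geostrophic wind blows 90° to the left of the pressure-gradient force (low pressure on the right).
Rotating 045° by 90° counterclockwise gives 315° — the wind blows toward the northwest.

315°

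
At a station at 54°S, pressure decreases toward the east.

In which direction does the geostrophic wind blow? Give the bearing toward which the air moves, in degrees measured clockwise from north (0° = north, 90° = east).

000°

The pressure-gradient force points toward the east (bearing 090°).
Geostrophic balance: in the Southern Hemisphere the Coriolis force deflects motion to the left, so the geostrophic wind blows 90° to the left of the pressure-gradient force (low pressure on the right).
Rotating 090° by 90° counterclockwise gives 000° — the wind blows toward the north.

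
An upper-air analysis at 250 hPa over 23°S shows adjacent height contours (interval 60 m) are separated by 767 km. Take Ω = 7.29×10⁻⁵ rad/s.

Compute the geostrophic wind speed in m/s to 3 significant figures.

13.5 m/s

Coriolis parameter at 23°S:
f = 2Ω sin φ = 2 × 7.29×10⁻⁵ × sin 23° = 5.70×10⁻⁵ s⁻¹
Height gradient: |∂Z/∂n| = 60 m / 767000 m = 7.82×10⁻⁵
On a pressure surface, geostrophic balance gives V_g = (g/f)|∂Z/∂n|:
V_g = 9.81 × 7.82×10⁻⁵ / 5.70×10⁻⁵ = 13.5 m/s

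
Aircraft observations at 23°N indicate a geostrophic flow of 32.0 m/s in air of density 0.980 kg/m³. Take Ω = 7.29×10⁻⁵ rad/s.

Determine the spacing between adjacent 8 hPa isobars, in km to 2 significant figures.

450 km

Coriolis parameter at 23°N:
f = 2Ω sin φ = 2 × 7.29×10⁻⁵ × sin 23° = 5.70×10⁻⁵ s⁻¹
Geostrophic balance rearranged: |∂P/∂n| = f ρ V_g
|∂P/∂n| = 5.70×10⁻⁵ × 0.980 × 32.0 = 1.79×10⁻³ Pa/m
Isobar spacing: Δn = ΔP/|∂P/∂n| = 800 Pa / 1.79×10⁻³ Pa/m = 447794 m ≈ 450 km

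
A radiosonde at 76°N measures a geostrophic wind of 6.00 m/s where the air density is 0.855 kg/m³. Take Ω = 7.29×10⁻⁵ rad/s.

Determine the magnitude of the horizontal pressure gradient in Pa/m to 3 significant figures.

7.26×10⁻⁴ Pa/m

Coriolis parameter at 76°N:
f = 2Ω sin φ = 2 × 7.29×10⁻⁵ × sin 76° = 1.41×10⁻⁴ s⁻¹
Geostrophic balance rearranged: |∂P/∂n| = f ρ V_g
|∂P/∂n| = 1.41×10⁻⁴ × 0.855 × 6.00 = 7.26×10⁻⁴ Pa/m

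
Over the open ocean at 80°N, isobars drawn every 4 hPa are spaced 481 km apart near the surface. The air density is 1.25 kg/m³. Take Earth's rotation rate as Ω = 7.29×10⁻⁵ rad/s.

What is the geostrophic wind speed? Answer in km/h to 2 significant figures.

Coriolis parameter at 80°N:
f = 2Ω sin φ = 2 × 7.29×10⁻⁵ × sin 80° = 1.44×10⁻⁴ s⁻¹
Pressure gradient: |∂P/∂n| = 400 Pa / 481000 m = 8.32×10⁻⁴ Pa/m
Geostrophic balance (pressure-gradient force = Coriolis force):
V_g = (1/(fρ)) |∂P/∂n| = 8.32×10⁻⁴ / (1.44×10⁻⁴ × 1.25) = 4.63 m/s
Converting: 4.63 m/s × 3.6 = 17 km/h

17 km/h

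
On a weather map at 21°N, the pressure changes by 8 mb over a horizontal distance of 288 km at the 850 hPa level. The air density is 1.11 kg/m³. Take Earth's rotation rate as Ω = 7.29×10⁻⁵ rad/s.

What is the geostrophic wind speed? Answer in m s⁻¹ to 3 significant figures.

47.9 m s⁻¹

Coriolis parameter at 21°N:
f = 2Ω sin φ = 2 × 7.29×10⁻⁵ × sin 21° = 5.23×10⁻⁵ s⁻¹
Pressure gradient: |∂P/∂n| = 800 Pa / 288000 m = 2.78×10⁻³ Pa/m
Geostrophic balance (pressure-gradient force = Coriolis force):
V_g = (1/(fρ)) |∂P/∂n| = 2.78×10⁻³ / (5.23×10⁻⁵ × 1.11) = 47.9 m/s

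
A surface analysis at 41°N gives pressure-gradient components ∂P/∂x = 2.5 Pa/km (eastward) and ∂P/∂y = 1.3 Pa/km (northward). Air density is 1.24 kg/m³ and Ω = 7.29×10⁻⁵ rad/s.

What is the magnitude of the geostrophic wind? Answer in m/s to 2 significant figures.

24 m/s

Coriolis parameter at 41°N:
f = 2Ω sin φ = 2 × 7.29×10⁻⁵ × sin 41° = 9.57×10⁻⁵ s⁻¹
Component geostrophic relations (x east, y north):
u_g = −(1/(fρ)) ∂P/∂y,  v_g = (1/(fρ)) ∂P/∂x
u_g = −(1.3×10⁻³)/(9.57×10⁻⁵ × 1.24) = −11.0 m/s;  v_g = (2.5×10⁻³)/(9.57×10⁻⁵ × 1.24) = 21.1 m/s
|V_g| = √(u_g² + v_g²) = 23.8 m/s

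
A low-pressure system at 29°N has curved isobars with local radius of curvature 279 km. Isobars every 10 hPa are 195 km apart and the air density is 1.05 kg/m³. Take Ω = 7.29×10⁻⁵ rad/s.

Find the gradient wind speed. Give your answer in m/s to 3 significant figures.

28.3 m/s

Coriolis parameter at 29°N:
f = 2Ω sin φ = 2 × 7.29×10⁻⁵ × sin 29° = 7.07×10⁻⁵ s⁻¹
Pressure gradient: |∂P/∂n| = 1000 Pa / 195000 m = 5.13×10⁻³ Pa/m
Geostrophic speed: V_g = |∂P/∂n|/(fρ) = 5.13×10⁻³/(7.07×10⁻⁵ × 1.05) = 69.1 m/s
Around a low, centrifugal force acts outward with Coriolis, so pressure-gradient force balances both:
(1/ρ)|∂P/∂n| = fV + V²/R  →  V² + fR·V − fR·V_g = 0
With fR = 7.07×10⁻⁵ × 279×10³ m = 19.7 m/s:
V = [−fR + √((fR)² + 4 fR V_g)]/2 = [−19.7 + √(19.7² + 4×19.7×69.1)]/2 = 28.3 m/s
Subgeostrophic (V < V_g = 69.1 m/s), as expected around a low.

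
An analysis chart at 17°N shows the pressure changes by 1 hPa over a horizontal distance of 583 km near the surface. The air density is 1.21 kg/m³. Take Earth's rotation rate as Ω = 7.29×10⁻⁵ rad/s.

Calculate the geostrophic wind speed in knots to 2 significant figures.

6.5 knots

Coriolis parameter at 17°N:
f = 2Ω sin φ = 2 × 7.29×10⁻⁵ × sin 17° = 4.26×10⁻⁵ s⁻¹
Pressure gradient: |∂P/∂n| = 100 Pa / 583000 m = 1.72×10⁻⁴ Pa/m
Geostrophic balance (pressure-gradient force = Coriolis force):
V_g = (1/(fρ)) |∂P/∂n| = 1.72×10⁻⁴ / (4.26×10⁻⁵ × 1.21) = 3.33 m/s
Converting: 3.33 m/s × 1.944 = 6.5 knots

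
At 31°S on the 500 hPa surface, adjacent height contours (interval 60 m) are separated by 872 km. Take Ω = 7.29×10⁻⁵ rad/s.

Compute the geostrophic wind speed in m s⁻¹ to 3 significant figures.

8.99 m s⁻¹

Coriolis parameter at 31°S:
f = 2Ω sin φ = 2 × 7.29×10⁻⁵ × sin 31° = 7.51×10⁻⁵ s⁻¹
Height gradient: |∂Z/∂n| = 60 m / 872000 m = 6.88×10⁻⁵
On a pressure surface, geostrophic balance gives V_g = (g/f)|∂Z/∂n|:
V_g = 9.81 × 6.88×10⁻⁵ / 7.51×10⁻⁵ = 8.99 m/s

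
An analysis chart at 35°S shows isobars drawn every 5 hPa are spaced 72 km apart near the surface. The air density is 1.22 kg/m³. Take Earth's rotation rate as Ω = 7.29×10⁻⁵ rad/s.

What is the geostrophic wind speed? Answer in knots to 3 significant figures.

132 knots

Coriolis parameter at 35°S:
f = 2Ω sin φ = 2 × 7.29×10⁻⁵ × sin 35° = 8.36×10⁻⁵ s⁻¹
Pressure gradient: |∂P/∂n| = 500 Pa / 72000 m = 6.94×10⁻³ Pa/m
Geostrophic balance (pressure-gradient force = Coriolis force):
V_g = (1/(fρ)) |∂P/∂n| = 6.94×10⁻³ / (8.36×10⁻⁵ × 1.22) = 68.1 m/s
Converting: 68.1 m/s × 1.944 = 132 knots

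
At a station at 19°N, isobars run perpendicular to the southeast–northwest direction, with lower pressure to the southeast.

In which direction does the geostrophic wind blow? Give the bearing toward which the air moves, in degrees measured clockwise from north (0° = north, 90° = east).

225°

The pressure-gradient force points toward the southeast (bearing 135°).
Geostrophic balance: in the Northern Hemisphere the Coriolis force deflects motion to the right, so the geostrophic wind blows 90° to the right of the pressure-gradient force (low pressure on the left).
Rotating 135° by 90° clockwise gives 225° — the wind blows toward the southwest.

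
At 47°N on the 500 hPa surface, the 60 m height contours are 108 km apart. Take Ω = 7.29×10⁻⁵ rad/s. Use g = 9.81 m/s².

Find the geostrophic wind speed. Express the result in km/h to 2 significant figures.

Coriolis parameter at 47°N:
f = 2Ω sin φ = 2 × 7.29×10⁻⁵ × sin 47° = 1.07×10⁻⁴ s⁻¹
Height gradient: |∂Z/∂n| = 60 m / 108000 m = 5.56×10⁻⁴
On a pressure surface, geostrophic balance gives V_g = (g/f)|∂Z/∂n|:
V_g = 9.81 × 5.56×10⁻⁴ / 1.07×10⁻⁴ = 51.1 m/s
Converting: 51.1 m/s × 3.6 = 180 km/h

180 km/h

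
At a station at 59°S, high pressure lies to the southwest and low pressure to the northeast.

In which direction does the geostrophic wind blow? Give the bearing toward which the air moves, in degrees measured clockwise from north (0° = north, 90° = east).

The pressure-gradient force points toward the northeast (bearing 045°).
Geostrophic balance: in the Southern Hemisphere the Coriolis force deflects motion to the left, so the geostrophic wind blows 90° to the left of the pressure-gradient force (low pressure on the right).
Rotating 045° by 90° counterclockwise gives 315° — the wind blows toward the northwest.

315°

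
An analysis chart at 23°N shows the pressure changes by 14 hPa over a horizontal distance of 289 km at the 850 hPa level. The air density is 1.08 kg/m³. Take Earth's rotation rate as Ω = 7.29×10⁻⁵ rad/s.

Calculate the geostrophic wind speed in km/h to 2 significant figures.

Coriolis parameter at 23°N:
f = 2Ω sin φ = 2 × 7.29×10⁻⁵ × sin 23° = 5.70×10⁻⁵ s⁻¹
Pressure gradient: |∂P/∂n| = 1400 Pa / 289000 m = 4.84×10⁻³ Pa/m
Geostrophic balance (pressure-gradient force = Coriolis force):
V_g = (1/(fρ)) |∂P/∂n| = 4.84×10⁻³ / (5.70×10⁻⁵ × 1.08) = 78.7 m/s
Converting: 78.7 m/s × 3.6 = 280 km/h

280 km/h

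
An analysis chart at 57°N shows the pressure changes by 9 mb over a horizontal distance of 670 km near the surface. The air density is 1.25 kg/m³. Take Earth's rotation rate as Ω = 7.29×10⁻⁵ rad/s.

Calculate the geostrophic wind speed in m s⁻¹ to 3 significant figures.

Coriolis parameter at 57°N:
f = 2Ω sin φ = 2 × 7.29×10⁻⁵ × sin 57° = 1.22×10⁻⁴ s⁻¹
Pressure gradient: |∂P/∂n| = 900 Pa / 670000 m = 1.34×10⁻³ Pa/m
Geostrophic balance (pressure-gradient force = Coriolis force):
V_g = (1/(fρ)) |∂P/∂n| = 1.34×10⁻³ / (1.22×10⁻⁴ × 1.25) = 8.79 m/s

8.79 m s⁻¹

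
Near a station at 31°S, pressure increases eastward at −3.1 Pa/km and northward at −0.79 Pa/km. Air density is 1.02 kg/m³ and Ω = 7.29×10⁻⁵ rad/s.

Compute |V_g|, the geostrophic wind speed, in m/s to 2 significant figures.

Coriolis parameter at 31°S:
f = 2Ω sin φ = 2 × 7.29×10⁻⁵ × sin 31° = 7.51×10⁻⁵ s⁻¹
In the Southern Hemisphere f is negative: f = −7.51×10⁻⁵ s⁻¹.
Component geostrophic relations (x east, y north):
u_g = −(1/(fρ)) ∂P/∂y,  v_g = (1/(fρ)) ∂P/∂x
u_g = −(−0.79×10⁻³)/(−7.51×10⁻⁵ × 1.02) = −10.3 m/s;  v_g = (−3.1×10⁻³)/(−7.51×10⁻⁵ × 1.02) = 40.5 m/s
|V_g| = √(u_g² + v_g²) = 41.8 m/s

42 m/s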